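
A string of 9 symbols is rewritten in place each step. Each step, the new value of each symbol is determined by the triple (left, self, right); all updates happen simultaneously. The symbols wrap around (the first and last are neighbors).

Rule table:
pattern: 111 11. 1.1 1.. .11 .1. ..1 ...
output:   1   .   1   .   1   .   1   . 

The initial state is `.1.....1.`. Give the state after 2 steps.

1.....1..
.....1..1

.....1..1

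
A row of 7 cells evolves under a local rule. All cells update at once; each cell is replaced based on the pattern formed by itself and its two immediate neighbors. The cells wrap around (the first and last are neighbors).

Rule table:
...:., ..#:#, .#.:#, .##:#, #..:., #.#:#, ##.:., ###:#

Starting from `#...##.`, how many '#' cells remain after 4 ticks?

4

#..##.#
..##.##
.##.##.
##.##..
count of #: 4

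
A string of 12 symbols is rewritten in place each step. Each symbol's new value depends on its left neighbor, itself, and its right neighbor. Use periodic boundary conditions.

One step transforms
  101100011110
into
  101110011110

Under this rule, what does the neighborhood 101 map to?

At position 1 the neighborhood is 101; the next row has 0 there.

0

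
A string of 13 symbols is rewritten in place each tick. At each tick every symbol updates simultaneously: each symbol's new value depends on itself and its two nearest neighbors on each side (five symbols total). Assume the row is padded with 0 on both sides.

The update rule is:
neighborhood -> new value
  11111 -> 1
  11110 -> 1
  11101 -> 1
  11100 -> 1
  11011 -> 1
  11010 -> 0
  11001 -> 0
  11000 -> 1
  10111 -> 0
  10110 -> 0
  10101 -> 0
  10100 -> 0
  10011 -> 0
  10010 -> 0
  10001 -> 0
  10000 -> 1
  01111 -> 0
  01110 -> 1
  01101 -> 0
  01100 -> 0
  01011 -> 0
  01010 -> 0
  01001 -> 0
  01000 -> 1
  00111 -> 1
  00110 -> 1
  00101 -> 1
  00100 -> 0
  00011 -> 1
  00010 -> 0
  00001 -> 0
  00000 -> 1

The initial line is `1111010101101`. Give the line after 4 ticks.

0100010011111

tick 1: 1011000000000
tick 2: 1000111111111
tick 3: 0101101111111
tick 4: 0100010011111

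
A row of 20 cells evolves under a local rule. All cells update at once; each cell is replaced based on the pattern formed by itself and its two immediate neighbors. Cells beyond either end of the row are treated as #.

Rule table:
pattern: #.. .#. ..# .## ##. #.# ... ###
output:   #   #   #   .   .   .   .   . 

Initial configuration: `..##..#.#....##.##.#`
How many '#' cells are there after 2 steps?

##..###.##..#.......
..##......####.....#
count of #: 7

7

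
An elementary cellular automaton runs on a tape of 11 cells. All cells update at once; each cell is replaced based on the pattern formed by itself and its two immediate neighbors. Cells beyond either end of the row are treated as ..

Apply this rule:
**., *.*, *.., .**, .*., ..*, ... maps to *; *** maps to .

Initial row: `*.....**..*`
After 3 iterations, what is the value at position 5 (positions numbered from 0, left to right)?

*

***********
*.........*
***********
position 5 holds *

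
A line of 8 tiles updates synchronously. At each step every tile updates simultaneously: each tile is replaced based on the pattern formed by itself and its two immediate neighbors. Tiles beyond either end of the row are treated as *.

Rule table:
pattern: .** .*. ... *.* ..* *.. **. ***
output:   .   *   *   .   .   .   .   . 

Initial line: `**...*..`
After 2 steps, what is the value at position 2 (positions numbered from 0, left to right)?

...*.*..
.*.*.*..
position 2 holds .

.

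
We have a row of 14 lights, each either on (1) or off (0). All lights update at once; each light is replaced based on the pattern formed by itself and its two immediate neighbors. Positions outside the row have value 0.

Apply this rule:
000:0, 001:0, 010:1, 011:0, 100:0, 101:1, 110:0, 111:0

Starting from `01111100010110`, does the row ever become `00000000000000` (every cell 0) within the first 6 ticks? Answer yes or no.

yes

tick 1: 00000000011000
tick 2: 00000000000000
all cells are 0 at tick 2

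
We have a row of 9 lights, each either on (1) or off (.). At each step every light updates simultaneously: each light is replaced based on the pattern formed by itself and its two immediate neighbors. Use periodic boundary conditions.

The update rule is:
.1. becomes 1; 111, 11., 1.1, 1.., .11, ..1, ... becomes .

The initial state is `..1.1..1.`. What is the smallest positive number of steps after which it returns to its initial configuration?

..1.1..1.

1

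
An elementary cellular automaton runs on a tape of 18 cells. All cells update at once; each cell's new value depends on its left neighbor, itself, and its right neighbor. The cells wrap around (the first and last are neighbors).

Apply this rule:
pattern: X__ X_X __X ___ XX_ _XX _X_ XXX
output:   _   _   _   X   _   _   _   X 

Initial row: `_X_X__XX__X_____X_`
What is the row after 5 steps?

____________XXX___
XXXXXXXXXXX__X__XX
XXXXXXXXXX_______X
XXXXXXXXX__XXXXX__
_XXXXXXX____XXX___

_XXXXXXX____XXX___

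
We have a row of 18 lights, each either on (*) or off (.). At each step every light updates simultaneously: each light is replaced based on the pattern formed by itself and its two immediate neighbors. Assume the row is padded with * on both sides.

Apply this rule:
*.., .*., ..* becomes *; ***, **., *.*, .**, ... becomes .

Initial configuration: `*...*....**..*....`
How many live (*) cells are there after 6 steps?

.*.***..*..****..*
.*....*****....**.
.**..*.....*..*...
...****...******.*
*.*....*.*........
..**..**.**......*
count of *: 7

7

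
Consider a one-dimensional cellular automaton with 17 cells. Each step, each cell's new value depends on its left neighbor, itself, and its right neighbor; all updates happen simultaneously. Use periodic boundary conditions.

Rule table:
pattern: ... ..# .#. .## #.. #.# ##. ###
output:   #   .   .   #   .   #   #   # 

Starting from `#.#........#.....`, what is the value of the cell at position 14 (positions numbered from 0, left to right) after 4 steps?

step 1: .#..######...###.
step 2: ....######.#.###.
step 3: ###.#######.####.
step 4: #################
position 14 holds #

#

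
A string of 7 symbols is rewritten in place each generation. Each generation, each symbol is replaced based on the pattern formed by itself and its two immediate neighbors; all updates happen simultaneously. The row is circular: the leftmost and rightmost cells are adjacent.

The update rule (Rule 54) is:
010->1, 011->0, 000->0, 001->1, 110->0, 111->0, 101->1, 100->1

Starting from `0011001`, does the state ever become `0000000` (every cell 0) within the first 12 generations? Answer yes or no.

1100111
0011000
0100100
1111110
0000001
1000011
0100100  (repeats generation 3; period 4)
generation 12: 1111110
generation 12 is 1111110, still not uniform 0

no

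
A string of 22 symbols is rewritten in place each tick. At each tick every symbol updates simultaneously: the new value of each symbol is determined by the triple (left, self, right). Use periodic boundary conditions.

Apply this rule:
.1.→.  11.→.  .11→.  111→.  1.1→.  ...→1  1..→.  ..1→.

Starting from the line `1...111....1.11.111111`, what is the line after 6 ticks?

tick 1: ..1.....11............
tick 2: 1...111....11111111111
tick 3: ..1.....11............  (repeats tick 1; period 2)
tick 6: 1...111....11111111111

1...111....11111111111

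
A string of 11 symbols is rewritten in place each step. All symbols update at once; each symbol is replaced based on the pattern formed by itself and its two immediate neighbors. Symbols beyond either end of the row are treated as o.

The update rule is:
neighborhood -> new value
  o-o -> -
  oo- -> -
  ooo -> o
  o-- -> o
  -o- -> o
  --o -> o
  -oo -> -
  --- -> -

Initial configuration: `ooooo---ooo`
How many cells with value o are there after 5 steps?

8

oooo-o-o-oo
ooo--o-o--o
oo-ooo-ooo-
o---o---o--
-o-ooo-oooo
count of o: 8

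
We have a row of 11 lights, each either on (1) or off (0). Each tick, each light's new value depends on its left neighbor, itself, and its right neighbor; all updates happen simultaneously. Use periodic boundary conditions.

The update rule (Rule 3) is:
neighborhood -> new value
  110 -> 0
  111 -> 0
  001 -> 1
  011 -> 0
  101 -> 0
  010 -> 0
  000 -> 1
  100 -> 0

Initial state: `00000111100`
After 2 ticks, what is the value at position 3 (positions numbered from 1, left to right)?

11111000001
00000011110
position 3 holds 0

0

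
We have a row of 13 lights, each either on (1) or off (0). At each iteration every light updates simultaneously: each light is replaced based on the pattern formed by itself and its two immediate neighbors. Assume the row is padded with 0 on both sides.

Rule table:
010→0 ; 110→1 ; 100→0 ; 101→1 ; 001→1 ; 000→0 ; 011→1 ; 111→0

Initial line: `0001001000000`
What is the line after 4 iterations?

0010000000000

iteration 1: 0010010000000
iteration 2: 0100100000000
iteration 3: 1001000000000
iteration 4: 0010000000000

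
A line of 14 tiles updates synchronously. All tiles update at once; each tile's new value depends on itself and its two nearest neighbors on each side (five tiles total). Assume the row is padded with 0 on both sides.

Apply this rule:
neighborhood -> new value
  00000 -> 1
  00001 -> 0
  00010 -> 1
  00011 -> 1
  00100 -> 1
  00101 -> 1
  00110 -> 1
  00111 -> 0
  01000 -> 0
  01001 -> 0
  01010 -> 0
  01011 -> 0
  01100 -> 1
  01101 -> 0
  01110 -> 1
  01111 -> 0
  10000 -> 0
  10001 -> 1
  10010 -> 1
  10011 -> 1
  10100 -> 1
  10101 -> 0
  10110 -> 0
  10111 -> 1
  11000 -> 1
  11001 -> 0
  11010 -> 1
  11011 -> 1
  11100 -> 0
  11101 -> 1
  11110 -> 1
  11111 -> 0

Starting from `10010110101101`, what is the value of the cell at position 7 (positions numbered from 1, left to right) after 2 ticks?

tick 1: 10110001000011
tick 2: 10011111000111
position 7 holds 1

1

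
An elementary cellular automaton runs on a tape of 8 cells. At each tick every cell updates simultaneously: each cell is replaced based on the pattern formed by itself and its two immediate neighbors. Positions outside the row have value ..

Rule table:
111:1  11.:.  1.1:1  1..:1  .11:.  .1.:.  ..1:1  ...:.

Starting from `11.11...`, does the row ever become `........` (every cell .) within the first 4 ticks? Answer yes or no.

tick 1: ..1..1..
tick 2: .1.11.1.
tick 3: 1.1..1.1
tick 4: .1.11.1.
tick 4 is .1.11.1., still not uniform .

no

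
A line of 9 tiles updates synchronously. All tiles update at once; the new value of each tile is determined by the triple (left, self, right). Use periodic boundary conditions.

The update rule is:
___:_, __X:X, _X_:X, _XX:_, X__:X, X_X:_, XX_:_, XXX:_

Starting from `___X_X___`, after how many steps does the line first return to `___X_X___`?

step 1: __XX_XX__
step 2: _X_____X_
step 3: XXX___XXX
step 4: ___X_X___

4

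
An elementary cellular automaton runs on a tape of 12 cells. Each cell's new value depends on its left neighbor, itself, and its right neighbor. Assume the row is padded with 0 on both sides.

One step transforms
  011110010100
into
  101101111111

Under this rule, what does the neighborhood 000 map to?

At position 11 the neighborhood is 000; the next row has 1 there.

1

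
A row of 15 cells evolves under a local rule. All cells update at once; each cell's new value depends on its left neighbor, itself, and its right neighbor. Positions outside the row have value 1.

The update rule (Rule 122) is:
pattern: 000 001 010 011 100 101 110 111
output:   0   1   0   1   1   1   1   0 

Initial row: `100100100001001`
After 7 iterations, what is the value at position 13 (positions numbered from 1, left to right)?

111011010010111
001111101101100
111000111111111
001101100000000
111111110000001
000000011000011
100000111100110
position 13 holds 1

1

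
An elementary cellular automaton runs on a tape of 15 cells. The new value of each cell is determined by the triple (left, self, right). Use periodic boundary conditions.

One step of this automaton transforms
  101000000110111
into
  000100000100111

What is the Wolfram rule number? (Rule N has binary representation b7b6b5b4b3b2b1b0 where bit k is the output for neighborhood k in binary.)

152

position 13: 111 → 1  (bit 7 = 1)
position 0: 110 → 0  (bit 6 = 0)
position 1: 101 → 0  (bit 5 = 0)
position 3: 100 → 1  (bit 4 = 1)
position 9: 011 → 1  (bit 3 = 1)
position 2: 010 → 0  (bit 2 = 0)
position 8: 001 → 0  (bit 1 = 0)
position 4: 000 → 0  (bit 0 = 0)
bits b7..b0 = 10011000 = 152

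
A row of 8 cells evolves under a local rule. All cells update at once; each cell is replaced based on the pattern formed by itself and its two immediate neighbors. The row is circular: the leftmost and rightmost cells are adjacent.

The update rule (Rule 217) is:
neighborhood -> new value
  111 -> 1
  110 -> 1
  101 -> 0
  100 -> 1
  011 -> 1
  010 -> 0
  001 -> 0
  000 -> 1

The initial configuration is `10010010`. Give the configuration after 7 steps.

step 1: 01001000
step 2: 00100111
step 3: 10010111
step 4: 11000111
step 5: 11110111
step 6: 11110111  (fixed point — unchanged through step 7)

11110111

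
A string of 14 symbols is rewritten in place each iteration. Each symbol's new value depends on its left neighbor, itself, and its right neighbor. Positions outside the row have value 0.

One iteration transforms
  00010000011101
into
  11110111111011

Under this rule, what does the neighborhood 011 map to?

1

At position 9 the neighborhood is 011; the next row has 1 there.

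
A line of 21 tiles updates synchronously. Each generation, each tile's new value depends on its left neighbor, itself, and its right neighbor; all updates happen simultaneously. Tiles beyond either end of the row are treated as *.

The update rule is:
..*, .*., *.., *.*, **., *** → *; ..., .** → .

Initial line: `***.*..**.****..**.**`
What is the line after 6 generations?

*******.**.*****.**.*
********.**.*****.**.
*********.**.*****.**
**********.**.*****.*
***********.**.*****.
************.**.*****

************.**.*****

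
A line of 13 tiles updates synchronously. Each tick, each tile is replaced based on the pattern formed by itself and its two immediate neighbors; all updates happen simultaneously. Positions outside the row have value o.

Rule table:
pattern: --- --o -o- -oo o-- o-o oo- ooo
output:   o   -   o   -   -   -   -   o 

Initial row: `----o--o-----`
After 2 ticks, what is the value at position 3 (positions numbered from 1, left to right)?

tick 1: -oo-o--o-ooo-
tick 2: ----o--o--o--
position 3 holds -

-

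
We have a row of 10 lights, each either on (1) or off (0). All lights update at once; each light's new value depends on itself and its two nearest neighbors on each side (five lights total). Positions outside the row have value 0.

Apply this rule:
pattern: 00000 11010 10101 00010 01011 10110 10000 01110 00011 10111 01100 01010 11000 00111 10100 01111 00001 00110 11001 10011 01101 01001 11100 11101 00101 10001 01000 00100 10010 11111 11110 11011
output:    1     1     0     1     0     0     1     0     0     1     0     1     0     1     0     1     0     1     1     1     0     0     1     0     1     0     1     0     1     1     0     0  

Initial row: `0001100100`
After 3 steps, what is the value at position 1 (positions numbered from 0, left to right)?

1001011011
0011000000
0010011111
position 1 holds 0

0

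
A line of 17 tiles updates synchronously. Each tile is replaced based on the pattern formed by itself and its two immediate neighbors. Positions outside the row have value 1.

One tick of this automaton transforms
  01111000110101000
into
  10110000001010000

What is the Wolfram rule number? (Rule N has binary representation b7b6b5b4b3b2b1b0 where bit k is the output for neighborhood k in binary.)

position 2: 111 → 1  (bit 7 = 1)
position 4: 110 → 0  (bit 6 = 0)
position 0: 101 → 1  (bit 5 = 1)
position 5: 100 → 0  (bit 4 = 0)
position 1: 011 → 0  (bit 3 = 0)
position 11: 010 → 0  (bit 2 = 0)
position 7: 001 → 0  (bit 1 = 0)
position 6: 000 → 0  (bit 0 = 0)
bits b7..b0 = 10100000 = 160

160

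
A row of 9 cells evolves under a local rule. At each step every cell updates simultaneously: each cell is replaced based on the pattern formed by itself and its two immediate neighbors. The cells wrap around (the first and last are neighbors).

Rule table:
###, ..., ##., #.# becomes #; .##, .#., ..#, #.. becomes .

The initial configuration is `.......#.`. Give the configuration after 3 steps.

######...
.#####.#.
..#####..

..#####..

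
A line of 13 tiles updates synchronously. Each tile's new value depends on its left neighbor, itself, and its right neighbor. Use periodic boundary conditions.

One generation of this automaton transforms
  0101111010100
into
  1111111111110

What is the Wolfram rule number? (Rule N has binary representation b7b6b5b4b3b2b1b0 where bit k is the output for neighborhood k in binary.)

254

position 4: 111 → 1  (bit 7 = 1)
position 6: 110 → 1  (bit 6 = 1)
position 2: 101 → 1  (bit 5 = 1)
position 11: 100 → 1  (bit 4 = 1)
position 3: 011 → 1  (bit 3 = 1)
position 1: 010 → 1  (bit 2 = 1)
position 0: 001 → 1  (bit 1 = 1)
position 12: 000 → 0  (bit 0 = 0)
bits b7..b0 = 11111110 = 254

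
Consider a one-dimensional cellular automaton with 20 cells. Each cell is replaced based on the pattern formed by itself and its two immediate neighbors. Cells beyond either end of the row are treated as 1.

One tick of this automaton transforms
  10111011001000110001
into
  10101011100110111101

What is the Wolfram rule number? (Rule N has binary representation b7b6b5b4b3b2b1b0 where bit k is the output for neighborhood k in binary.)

89

position 3: 111 → 0  (bit 7 = 0)
position 0: 110 → 1  (bit 6 = 1)
position 1: 101 → 0  (bit 5 = 0)
position 8: 100 → 1  (bit 4 = 1)
position 2: 011 → 1  (bit 3 = 1)
position 10: 010 → 0  (bit 2 = 0)
position 9: 001 → 0  (bit 1 = 0)
position 12: 000 → 1  (bit 0 = 1)
bits b7..b0 = 01011001 = 89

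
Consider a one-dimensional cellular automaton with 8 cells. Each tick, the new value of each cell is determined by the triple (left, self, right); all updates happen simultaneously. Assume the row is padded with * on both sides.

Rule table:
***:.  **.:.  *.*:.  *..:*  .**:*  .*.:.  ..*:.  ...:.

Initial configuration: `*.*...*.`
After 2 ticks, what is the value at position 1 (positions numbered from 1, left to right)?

*

tick 1: ...*....
tick 2: *...*...
position 1 holds *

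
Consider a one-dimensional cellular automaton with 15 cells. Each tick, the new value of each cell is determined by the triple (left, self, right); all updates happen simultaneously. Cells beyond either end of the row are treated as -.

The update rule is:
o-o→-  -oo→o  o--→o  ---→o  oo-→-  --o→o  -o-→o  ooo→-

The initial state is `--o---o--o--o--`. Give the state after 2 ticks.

tick 1: ooooooooooooooo
tick 2: o--------------

o--------------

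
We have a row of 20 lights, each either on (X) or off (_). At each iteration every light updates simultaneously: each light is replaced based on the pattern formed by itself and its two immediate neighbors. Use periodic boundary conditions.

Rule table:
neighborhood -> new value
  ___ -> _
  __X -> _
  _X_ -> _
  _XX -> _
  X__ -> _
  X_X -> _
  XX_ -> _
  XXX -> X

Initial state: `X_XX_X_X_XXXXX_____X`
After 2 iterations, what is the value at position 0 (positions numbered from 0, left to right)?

__________XXX_______
___________X________
position 0 holds _

_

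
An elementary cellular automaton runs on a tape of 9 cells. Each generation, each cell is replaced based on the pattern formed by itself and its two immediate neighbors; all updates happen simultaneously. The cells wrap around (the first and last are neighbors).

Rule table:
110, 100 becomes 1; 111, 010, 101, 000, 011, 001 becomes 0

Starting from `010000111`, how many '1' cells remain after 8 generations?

2

001000001
100100000
010010000
001001000
000100100
000010010
000001001
100000100
count of 1: 2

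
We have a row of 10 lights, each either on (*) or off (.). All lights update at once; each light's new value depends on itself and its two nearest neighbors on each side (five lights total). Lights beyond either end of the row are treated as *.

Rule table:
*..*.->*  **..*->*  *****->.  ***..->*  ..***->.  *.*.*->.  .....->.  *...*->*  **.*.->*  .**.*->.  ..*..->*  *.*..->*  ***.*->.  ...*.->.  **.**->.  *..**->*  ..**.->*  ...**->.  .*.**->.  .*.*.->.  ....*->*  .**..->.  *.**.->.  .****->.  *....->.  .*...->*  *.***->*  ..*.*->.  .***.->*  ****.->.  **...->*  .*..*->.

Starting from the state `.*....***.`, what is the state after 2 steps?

***.*..*..
...**.**.*

...**.**.*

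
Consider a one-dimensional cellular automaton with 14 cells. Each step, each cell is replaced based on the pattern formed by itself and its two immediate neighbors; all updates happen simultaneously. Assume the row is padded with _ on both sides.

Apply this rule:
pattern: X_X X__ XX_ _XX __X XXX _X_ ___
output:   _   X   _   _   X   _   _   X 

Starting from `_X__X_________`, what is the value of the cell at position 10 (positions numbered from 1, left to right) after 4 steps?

_

step 1: X_XX_XXXXXXXXX
step 2: ______________
step 3: XXXXXXXXXXXXXX
step 4: ______________
position 10 holds _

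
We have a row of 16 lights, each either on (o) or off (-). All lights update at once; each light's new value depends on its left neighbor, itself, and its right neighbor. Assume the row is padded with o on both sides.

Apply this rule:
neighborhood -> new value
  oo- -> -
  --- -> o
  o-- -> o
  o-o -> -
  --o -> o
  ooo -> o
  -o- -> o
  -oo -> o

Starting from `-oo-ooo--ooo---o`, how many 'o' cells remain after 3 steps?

step 1: -o--oo-oooo-oooo
step 2: -oooo--ooo--oooo
step 3: -ooo-oooo-oooooo
count of o: 13

13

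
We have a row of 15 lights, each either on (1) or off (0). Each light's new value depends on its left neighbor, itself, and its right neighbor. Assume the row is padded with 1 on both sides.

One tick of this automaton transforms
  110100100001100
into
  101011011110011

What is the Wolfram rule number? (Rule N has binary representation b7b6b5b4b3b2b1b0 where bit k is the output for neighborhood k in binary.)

179

position 0: 111 → 1  (bit 7 = 1)
position 1: 110 → 0  (bit 6 = 0)
position 2: 101 → 1  (bit 5 = 1)
position 4: 100 → 1  (bit 4 = 1)
position 11: 011 → 0  (bit 3 = 0)
position 3: 010 → 0  (bit 2 = 0)
position 5: 001 → 1  (bit 1 = 1)
position 8: 000 → 1  (bit 0 = 1)
bits b7..b0 = 10110011 = 179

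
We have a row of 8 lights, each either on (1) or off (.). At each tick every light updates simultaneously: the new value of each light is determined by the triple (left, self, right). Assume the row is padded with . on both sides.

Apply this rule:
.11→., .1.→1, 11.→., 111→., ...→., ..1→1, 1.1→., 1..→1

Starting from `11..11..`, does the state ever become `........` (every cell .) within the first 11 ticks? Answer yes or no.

..11..1.
.1..1111
1111....
....1...
...111..
..1...1.
.111.111
1.......
11......
..1.....
.111....
tick 11 is .111...., still not uniform .

no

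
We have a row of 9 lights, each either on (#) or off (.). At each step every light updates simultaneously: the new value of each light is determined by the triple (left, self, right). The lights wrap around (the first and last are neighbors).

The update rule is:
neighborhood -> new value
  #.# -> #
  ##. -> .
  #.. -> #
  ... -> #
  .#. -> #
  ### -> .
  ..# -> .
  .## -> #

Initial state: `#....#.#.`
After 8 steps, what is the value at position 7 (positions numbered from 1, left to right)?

#

####.####
....##...
###.#.###
...####..
##.#...##
..####.#.
#.#...###
.####.#..
position 7 holds #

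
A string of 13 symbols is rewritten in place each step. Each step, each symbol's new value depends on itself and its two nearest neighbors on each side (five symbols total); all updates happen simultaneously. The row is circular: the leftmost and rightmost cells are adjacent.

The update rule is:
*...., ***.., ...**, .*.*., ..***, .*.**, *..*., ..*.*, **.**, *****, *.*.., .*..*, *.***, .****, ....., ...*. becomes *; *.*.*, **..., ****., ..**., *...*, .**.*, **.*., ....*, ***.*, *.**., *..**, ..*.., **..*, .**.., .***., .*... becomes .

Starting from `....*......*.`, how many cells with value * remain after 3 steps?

step 1: **.*..***.*..
step 2: ...**.*...**.
step 3: *.*...*..*...
count of *: 4

4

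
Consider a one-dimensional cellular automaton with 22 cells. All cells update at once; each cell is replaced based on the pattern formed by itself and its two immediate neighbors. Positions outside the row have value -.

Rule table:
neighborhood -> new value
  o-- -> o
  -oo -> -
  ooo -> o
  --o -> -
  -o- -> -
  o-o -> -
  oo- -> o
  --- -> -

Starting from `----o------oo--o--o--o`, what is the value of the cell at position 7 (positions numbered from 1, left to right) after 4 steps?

-

step 1: -----o------oo--o--o--
step 2: ------o------oo--o--o-
step 3: -------o------oo--o--o
step 4: --------o------oo--o--
position 7 holds -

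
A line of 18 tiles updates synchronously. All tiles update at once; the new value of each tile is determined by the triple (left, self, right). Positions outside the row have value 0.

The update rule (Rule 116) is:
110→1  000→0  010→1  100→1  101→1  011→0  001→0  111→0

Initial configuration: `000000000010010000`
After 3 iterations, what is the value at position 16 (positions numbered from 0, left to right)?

1

000000000011011000
000000000001101100
000000000000110110
position 16 holds 1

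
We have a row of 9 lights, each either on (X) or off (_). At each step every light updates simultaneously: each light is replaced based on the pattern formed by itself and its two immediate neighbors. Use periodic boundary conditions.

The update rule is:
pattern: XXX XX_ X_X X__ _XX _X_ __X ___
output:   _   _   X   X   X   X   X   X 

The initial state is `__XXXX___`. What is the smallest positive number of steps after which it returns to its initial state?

XXX___XXX
___XXXX__
XXXX___XX
____XXXX_
XXXXX___X
_____XXXX
XXXXXX___
X_____XXX
_XXXXXX__
XX_____XX
__XXXXXX_
XXX_____X
___XXXXXX
XXXX_____
X___XXXXX
_XXXX____
XX___XXXX
__XXXX___

18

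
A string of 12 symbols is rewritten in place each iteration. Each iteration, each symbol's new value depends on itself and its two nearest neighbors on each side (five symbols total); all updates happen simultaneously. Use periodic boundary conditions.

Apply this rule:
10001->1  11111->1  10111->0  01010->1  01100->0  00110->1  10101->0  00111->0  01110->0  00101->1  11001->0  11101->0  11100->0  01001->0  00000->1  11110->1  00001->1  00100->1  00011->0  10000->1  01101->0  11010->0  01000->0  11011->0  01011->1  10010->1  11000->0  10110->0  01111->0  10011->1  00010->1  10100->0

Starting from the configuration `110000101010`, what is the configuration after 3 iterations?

110101001110

000111110101
010001100010
110101001110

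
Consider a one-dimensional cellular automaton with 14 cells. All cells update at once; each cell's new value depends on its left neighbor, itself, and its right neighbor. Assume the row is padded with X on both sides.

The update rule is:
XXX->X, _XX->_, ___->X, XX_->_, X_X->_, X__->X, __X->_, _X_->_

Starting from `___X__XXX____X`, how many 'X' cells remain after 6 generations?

generation 1: XX__X__X_XXX__
generation 2: X_X__X____X_X_
generation 3: ___X__XXX_____
generation 4: XX__X__X_XXXX_
generation 5: X_X__X____XX__
generation 6: ___X__XXX___X_
count of X: 5

5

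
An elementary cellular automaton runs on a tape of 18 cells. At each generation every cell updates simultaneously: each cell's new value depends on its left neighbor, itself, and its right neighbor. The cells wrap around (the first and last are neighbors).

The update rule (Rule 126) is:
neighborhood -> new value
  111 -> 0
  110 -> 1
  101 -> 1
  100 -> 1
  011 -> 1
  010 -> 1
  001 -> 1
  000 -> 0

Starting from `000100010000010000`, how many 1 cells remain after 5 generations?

8

generation 1: 001110111000111000
generation 2: 011011101101101100
generation 3: 111110111111111110
generation 4: 100011100000000011
generation 5: 110110110000000110
count of 1: 8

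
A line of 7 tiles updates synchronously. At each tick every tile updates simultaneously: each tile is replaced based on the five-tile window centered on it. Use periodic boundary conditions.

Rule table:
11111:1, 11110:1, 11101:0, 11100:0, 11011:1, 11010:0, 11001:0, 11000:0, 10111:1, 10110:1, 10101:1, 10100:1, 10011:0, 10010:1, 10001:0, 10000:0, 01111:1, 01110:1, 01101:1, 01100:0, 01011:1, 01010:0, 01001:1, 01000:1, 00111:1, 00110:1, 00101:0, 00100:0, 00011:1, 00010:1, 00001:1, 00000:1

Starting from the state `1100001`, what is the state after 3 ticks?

0011110

1000111
0001111
0011110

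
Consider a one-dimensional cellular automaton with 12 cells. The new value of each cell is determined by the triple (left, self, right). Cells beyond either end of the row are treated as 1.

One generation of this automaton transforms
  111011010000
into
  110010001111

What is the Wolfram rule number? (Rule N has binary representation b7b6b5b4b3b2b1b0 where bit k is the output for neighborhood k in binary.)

155

position 0: 111 → 1  (bit 7 = 1)
position 2: 110 → 0  (bit 6 = 0)
position 3: 101 → 0  (bit 5 = 0)
position 8: 100 → 1  (bit 4 = 1)
position 4: 011 → 1  (bit 3 = 1)
position 7: 010 → 0  (bit 2 = 0)
position 11: 001 → 1  (bit 1 = 1)
position 9: 000 → 1  (bit 0 = 1)
bits b7..b0 = 10011011 = 155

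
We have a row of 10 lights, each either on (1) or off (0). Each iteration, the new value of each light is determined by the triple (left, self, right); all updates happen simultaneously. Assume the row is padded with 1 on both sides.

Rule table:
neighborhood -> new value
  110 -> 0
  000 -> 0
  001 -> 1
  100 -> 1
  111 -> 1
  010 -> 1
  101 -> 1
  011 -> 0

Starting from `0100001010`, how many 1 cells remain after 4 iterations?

8

1110011111
1101101111
1010010111
0111111011
count of 1: 8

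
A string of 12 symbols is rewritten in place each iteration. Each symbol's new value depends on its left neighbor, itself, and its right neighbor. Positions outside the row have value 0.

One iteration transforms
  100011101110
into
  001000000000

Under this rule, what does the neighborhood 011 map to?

At position 4 the neighborhood is 011; the next row has 0 there.

0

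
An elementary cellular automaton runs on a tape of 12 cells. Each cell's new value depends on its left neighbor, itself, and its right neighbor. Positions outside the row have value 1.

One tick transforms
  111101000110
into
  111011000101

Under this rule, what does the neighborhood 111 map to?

At position 0 the neighborhood is 111; the next row has 1 there.

1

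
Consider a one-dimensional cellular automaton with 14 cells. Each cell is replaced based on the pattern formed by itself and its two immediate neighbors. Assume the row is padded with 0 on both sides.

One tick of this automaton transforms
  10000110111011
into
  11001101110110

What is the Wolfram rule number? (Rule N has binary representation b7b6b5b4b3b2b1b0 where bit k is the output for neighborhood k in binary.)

position 9: 111 → 1  (bit 7 = 1)
position 6: 110 → 0  (bit 6 = 0)
position 7: 101 → 1  (bit 5 = 1)
position 1: 100 → 1  (bit 4 = 1)
position 5: 011 → 1  (bit 3 = 1)
position 0: 010 → 1  (bit 2 = 1)
position 4: 001 → 1  (bit 1 = 1)
position 2: 000 → 0  (bit 0 = 0)
bits b7..b0 = 10111110 = 190

190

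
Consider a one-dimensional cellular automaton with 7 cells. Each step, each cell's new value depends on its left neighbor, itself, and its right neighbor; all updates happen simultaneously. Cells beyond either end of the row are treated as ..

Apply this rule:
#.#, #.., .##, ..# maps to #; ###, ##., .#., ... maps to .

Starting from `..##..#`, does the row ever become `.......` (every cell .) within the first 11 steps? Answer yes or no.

no

.##.##.
##.##.#
#.##.#.
.##.#.#
##.#.#.
#.#.#.#
.#.#.#.
#.#.#.#  (repeats step 6; period 2)
step 11: .#.#.#.
step 11 is .#.#.#., still not uniform .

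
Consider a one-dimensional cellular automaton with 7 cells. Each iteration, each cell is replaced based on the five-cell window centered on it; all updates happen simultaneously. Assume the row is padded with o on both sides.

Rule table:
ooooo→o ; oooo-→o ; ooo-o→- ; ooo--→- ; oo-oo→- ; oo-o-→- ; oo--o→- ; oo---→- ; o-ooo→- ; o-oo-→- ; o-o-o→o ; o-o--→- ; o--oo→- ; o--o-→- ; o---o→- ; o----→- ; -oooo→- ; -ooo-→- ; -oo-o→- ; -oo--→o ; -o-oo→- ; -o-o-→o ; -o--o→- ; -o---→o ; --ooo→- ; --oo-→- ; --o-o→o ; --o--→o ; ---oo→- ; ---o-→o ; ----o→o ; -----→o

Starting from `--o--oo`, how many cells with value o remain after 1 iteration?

--o----
count of o: 1

1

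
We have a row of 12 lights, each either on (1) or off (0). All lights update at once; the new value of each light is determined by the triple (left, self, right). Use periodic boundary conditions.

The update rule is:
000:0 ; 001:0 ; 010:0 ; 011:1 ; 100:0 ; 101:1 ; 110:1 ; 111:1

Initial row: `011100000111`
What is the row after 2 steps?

111100000111
111100000111

111100000111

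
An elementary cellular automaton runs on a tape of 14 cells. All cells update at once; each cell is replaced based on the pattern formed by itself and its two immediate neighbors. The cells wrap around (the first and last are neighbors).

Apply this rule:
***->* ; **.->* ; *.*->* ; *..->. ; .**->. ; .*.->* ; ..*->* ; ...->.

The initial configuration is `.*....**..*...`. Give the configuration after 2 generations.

generation 1: **...*.*.**...
generation 2: .*..*****.*..*

.*..*****.*..*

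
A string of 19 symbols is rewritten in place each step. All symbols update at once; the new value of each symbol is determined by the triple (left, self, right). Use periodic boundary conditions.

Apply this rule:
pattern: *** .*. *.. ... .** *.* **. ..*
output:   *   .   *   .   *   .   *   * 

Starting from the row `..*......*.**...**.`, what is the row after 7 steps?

step 1: .*.*....*..***.****
step 2: ....*..*.*****.****
step 3: *..*.**..*****.****
step 4: ***..*********.****
step 5: **************.****
step 6: **************.****  (fixed point — unchanged through step 7)

**************.****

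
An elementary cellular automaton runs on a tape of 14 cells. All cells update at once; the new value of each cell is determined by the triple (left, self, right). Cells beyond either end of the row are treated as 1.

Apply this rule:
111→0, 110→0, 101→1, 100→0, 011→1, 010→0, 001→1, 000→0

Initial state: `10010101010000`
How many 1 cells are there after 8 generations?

00101010100001
01010101000011
10101010000110
01010100001101
10101000011011
01010000110110
10100001101101
01000011011011
count of 1: 7

7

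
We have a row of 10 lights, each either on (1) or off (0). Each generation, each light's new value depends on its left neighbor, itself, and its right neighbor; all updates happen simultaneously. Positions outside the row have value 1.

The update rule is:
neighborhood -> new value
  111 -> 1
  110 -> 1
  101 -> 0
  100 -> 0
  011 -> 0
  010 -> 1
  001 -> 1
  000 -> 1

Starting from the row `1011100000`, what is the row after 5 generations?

generation 1: 1001101111
generation 2: 1010100111
generation 3: 1010101011
generation 4: 1010101001
generation 5: 1010101010

1010101010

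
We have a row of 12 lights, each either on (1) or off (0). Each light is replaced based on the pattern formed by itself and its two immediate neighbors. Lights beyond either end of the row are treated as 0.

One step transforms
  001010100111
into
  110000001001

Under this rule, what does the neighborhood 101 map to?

0

At position 3 the neighborhood is 101; the next row has 0 there.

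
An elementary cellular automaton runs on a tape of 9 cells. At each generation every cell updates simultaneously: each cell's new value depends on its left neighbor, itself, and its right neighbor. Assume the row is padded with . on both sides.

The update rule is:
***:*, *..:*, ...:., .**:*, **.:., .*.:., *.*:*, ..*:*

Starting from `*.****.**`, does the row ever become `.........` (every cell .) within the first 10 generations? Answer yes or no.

no

generation 1: .****.**.
generation 2: ****.**.*
generation 3: ***.**.*.
generation 4: **.**.*.*
generation 5: *.**.*.*.
generation 6: .**.*.*.*
generation 7: **.*.*.*.
generation 8: *.*.*.*.*
generation 9: .*.*.*.*.
generation 10: *.*.*.*.*
generation 10 is *.*.*.*.*, still not uniform .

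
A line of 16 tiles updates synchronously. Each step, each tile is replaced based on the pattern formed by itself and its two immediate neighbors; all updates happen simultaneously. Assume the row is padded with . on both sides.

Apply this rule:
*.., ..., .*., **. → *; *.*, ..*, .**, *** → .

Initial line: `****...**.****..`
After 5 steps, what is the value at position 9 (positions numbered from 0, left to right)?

step 1: ...***..*....***
step 2: **...**.****...*
step 3: .***..*....***.*
step 4: ...**.****...*.*
step 5: **..*....***.*.*
position 9 holds *

*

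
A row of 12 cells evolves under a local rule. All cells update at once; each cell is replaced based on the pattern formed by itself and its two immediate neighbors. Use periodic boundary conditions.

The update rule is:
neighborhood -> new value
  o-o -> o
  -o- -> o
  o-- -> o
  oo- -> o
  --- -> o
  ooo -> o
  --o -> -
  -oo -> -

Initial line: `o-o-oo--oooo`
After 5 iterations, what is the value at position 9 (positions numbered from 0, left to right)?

oooo-oo--ooo
ooooo-oo--oo
oooooo-oo--o
ooooooo-oo--
-ooooooo-oo-
position 9 holds o

o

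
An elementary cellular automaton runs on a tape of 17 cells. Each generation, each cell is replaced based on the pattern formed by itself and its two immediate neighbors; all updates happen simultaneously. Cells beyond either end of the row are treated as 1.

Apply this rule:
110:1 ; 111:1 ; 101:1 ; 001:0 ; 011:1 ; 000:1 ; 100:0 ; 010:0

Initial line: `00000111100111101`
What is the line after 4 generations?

11111111100111111

01110111100111111
11111111100111111
11111111100111111  (fixed point — unchanged through generation 4)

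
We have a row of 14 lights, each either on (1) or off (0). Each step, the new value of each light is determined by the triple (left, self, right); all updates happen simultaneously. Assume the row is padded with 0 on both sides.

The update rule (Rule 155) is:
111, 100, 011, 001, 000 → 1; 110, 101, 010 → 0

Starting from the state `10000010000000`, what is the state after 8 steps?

01111101111111
11111001111110
11110111111101
11100111111000
11011111110111
10011111100110
01111111011101
11111110011000

11111110011000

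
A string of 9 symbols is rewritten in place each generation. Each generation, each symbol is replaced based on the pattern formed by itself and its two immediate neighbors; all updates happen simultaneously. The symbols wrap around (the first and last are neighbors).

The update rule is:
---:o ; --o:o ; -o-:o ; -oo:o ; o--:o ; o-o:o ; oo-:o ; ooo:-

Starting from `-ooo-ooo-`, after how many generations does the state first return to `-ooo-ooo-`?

generation 1: oo-ooo-oo
generation 2: -ooo-ooo-

2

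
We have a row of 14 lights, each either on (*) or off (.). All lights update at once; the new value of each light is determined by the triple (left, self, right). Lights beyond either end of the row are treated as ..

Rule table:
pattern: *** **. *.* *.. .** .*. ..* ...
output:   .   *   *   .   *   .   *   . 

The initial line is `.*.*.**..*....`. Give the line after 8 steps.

*.*.***.*.....
.*.**.**......
*.******......
.**....*......
***...*.......
*.*..*........
.*..*.........
*..*..........

*..*..........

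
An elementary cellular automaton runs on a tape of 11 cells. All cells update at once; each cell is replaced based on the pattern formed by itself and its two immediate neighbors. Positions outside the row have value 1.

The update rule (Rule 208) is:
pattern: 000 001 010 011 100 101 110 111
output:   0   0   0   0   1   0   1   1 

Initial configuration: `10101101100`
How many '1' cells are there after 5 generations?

10000100110
11000010010
11100001000
11110000100
11111000010
count of 1: 6

6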